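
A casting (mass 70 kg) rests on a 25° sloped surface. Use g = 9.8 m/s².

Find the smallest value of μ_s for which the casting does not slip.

At the slip threshold m g sin θ = μ_s m g cos θ, so μ_s,min = tan θ.
μ_s,min = tan 25° = 0.466.

μ_s,min ≈ 0.466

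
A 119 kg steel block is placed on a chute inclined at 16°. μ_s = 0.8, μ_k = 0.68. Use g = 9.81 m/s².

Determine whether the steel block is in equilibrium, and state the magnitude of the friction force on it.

f ≈ 322 N

N = m g cos θ = 1120 N.
Down-slope weight component: m g sin θ = 322 N.
μ_s N = 898 N.
322 ≤ 898 N, so it stays put; friction = 322 N.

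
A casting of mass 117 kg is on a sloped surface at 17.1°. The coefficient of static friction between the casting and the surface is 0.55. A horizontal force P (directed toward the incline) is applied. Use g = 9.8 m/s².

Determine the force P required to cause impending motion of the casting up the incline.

P ≈ 1180 N

At impending motion up the slope, friction acts down-slope at its limit: f = μ_s N.
Perpendicular to the incline: N = m g cos θ + P sin θ.
Along the incline: P cos θ = m g sin θ + μ_s N = m g sin θ + μ_s (m g cos θ + P sin θ).
Solving, P (cos θ − μ_s sin θ) = m g (sin θ + μ_s cos θ), so P = 117×9.8×(sin 17.1° + 0.55 cos 17.1°)/(cos 17.1° − 0.55 sin 17.1°) = 1150×0.8197/0.7941 = 1180 N.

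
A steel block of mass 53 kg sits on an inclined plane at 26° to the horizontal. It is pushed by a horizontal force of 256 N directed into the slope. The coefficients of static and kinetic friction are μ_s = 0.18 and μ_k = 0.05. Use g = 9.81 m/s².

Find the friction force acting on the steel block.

Resolve perpendicular to the incline: N = m g cos θ + P sin θ = 53×9.81×cos 26° + 256×sin 26° = 579.5 N.
Parallel to the incline: P cos θ − m g sin θ = 230.1 − 227.9 = 2.169 N; the friction needed to balance this is 2.169 N acting down the slope.
The limit of static friction is μ_s N = 104.3 N.
Since 2.169 N is within the 104.3 N limit, the steel block stays put and friction is exactly 2.17 N.

f ≈ 2.17 N (down the incline)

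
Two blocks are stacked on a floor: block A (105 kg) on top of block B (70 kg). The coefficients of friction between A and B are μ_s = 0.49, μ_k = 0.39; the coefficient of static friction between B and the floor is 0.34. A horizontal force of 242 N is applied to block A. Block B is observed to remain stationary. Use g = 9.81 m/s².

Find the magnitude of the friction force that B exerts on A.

The normal force B exerts on A is simply A's weight, N₁ = 1030 N.
Maximum static friction on A from B: μ_s N₁ = 0.49×1030 = 504.7 N.
Since P = 242 N ≤ 504.7 N, A does not slip on B; friction on A equals P = 242 N.
B experiences an equal 242 N forward from A (third law). B is in equilibrium, so the floor supplies f₂ = 242 N of static friction (limit μ_s(m_A+m_B)g = 583.7 N, not exceeded).

f ≈ 242 N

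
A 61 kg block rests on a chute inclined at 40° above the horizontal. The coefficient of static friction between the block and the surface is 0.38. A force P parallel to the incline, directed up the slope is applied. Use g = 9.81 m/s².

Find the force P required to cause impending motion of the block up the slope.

P ≈ 559 N

At impending motion up the slope, friction acts down-slope at its limit: f = μ_s N.
P is parallel to the surface, so N = m g cos θ = 458 N.
Along the incline: P = m g sin θ + μ_s N = 385 + 0.38×458 = 559 N.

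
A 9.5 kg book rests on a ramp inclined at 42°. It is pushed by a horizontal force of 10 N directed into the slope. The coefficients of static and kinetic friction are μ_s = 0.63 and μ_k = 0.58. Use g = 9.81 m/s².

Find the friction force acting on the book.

The horizontal push has a component P sin θ into the surface, so N = m g cos θ + P sin θ = 69.26 + 6.691 = 75.95 N.
Along the incline, the net driving force (taking up-slope positive) is P cos θ − m g sin θ = 7.431 − 62.36 = -54.93 N, so equilibrium requires friction f = 54.93 N (up-slope).
Maximum static friction: μ_s N = 0.63 × 75.95 = 47.85 N.
The required 54.93 N exceeds the static limit, so the book slides down-slope and f = μ_k N = 0.58×75.95 = 44.1 N.

f ≈ 44.1 N (up the incline)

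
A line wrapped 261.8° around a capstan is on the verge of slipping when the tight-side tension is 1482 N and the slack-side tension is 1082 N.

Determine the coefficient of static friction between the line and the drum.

μ ≈ 0.0688

T₂/T₁ = e^{μβ} → μ = ln(T₂/T₁)/β.
β = 261.8° = 4.569 rad.
μ = ln(1482/1082)/4.569 = ln(1.37)/4.569 = 0.0688.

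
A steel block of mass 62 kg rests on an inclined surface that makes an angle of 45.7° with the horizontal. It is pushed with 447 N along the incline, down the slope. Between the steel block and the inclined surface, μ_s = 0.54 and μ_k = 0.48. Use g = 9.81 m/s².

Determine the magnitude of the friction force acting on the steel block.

f ≈ 204 N (up the incline)

The normal reaction is N = m g cos θ = 424.8 N.
Parallel to the incline, ΣF = 0 gives f = m g sin θ + P = 435.3 + 447 = 882.3 N (up-slope positive).
Maximum static friction available: μ_s N = 0.54 × 424.8 = 229.4 N.
Since |882.3| > 229.4 N, static friction cannot hold it; the steel block slides down the incline and kinetic friction applies: f = μ_k N = 0.48 × 424.8 = 204 N.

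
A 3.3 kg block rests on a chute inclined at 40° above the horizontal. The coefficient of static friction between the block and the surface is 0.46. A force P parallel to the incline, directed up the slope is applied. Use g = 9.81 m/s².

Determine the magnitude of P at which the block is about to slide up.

At impending motion up the slope, friction acts down-slope at its limit: f = μ_s N.
P is parallel to the surface, so N = m g cos θ = 24.8 N.
Along the incline: P = m g sin θ + μ_s N = 20.8 + 0.46×24.8 = 32.2 N.

P ≈ 32.2 N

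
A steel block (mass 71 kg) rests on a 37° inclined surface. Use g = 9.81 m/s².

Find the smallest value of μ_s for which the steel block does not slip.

μ_s,min ≈ 0.754

At the slip threshold m g sin θ = μ_s m g cos θ, so μ_s,min = tan θ.
μ_s,min = tan 37° = 0.754.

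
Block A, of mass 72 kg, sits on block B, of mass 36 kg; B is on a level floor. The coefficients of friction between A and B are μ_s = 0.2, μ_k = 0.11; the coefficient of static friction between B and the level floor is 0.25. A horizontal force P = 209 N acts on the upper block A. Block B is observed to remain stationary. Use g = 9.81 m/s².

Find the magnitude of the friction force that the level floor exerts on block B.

Normal force at the A–B interface: N₁ = m_A g = 706.3 N.
Maximum static friction on A from B: μ_s N₁ = 0.2×706.3 = 141.3 N.
P = 209 N exceeds that limit, so A slips over B and the interface friction becomes kinetic: f₁ = μ_k N₁ = 0.11×706.3 = 77.7 N.
B experiences an equal 77.7 N forward from A (third law). B is in equilibrium, so the floor supplies f₂ = 77.7 N of static friction (limit μ_s(m_A+m_B)g = 264.9 N, not exceeded).

f ≈ 77.7 N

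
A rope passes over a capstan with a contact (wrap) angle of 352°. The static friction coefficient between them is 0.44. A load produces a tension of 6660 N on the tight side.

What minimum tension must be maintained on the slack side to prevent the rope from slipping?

Capstan equation at impending slip: T_tight/T_slack = e^{μβ}.
β = 352° = 6.144 rad; e^{μβ} = e^{0.44×6.144} = 14.93.
T_slack = T_tight / e^{μβ} = 6660 / 14.93 = 446 N.

T_min ≈ 446 N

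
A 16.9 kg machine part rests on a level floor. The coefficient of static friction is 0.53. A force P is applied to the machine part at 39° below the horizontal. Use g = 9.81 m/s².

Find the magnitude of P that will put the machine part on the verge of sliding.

P ≈ 198 N

N = m g + P sin α (the push presses the machine part into the level floor).
At impending slip, P cos α = μ_s N = μ_s (m g + P sin α).
Solving: P (cos α − μ_s sin α) = μ_s m g → P = 0.53×166/(cos 39° − 0.53 sin 39°) = 87.9/0.4436 = 198 N.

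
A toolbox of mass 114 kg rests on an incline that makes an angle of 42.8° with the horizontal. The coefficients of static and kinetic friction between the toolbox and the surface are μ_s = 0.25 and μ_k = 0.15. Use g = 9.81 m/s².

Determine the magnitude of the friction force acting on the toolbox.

Normal force: N = m g cos θ = 114 × 9.81 × cos 42.8° = 820.6 N.
For equilibrium along the incline, friction must balance the weight component: f = m g sin θ = 759.8 N up the slope.
Maximum static friction available: μ_s N = 0.25 × 820.6 = 205.1 N.
|759.8| exceeds 205.1 N, so the toolbox slips down-slope; friction is kinetic, f = μ_k N = 0.15×820.6 = 123 N.

f ≈ 123 N (up the incline)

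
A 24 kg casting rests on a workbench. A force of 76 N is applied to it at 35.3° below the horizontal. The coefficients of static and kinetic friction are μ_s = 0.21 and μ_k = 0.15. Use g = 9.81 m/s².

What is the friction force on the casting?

f ≈ 41.9 N

N = m g + P sin α = 235.4 + 76×sin 35.3° = 279.4 N.
Horizontally, friction must balance P cos α = 62.03 N.
μ_s N = 0.21 × 279.4 = 58.67 N.
62.03 > 58.67 N → the casting slides; f = μ_k N = 0.15×279.4 = 41.9 N.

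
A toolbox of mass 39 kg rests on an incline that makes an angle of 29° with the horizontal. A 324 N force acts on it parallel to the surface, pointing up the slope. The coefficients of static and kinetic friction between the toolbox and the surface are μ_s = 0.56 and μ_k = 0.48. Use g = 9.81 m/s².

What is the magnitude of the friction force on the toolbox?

Normal force: N = m g cos θ = 39 × 9.81 × cos 29° = 334.6 N.
The friction needed for equilibrium is m g sin θ − P = 185.5 − 324 = -138.5 N, measured positive up-slope.
Maximum static friction available: μ_s N = 0.56 × 334.6 = 187.4 N.
Since |-138.5| ≤ 187.4 N, no slip — friction simply equals what equilibrium demands.

f ≈ 139 N (down the incline)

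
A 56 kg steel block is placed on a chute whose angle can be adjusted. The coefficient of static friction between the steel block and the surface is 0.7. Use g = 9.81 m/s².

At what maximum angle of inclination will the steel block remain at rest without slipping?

At the slip threshold, m g sin θ = μ_s · m g cos θ, so tan θ = μ_s.
θ_max = arctan(0.7) = 35°.

θ_max ≈ 35°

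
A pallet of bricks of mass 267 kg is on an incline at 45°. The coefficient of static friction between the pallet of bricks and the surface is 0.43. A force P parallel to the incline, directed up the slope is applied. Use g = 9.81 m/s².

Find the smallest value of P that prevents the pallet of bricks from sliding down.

The pallet of bricks tends to slide down (tan θ > μ_s), so at the point of impending slip friction acts up-slope at its limit: f = μ_s N.
P is parallel to the surface, so N = m g cos θ = 1850 N.
Along the incline: P + μ_s N = m g sin θ, so P = 1850 − 0.43×1850 = 1060 N.

P_min ≈ 1060 N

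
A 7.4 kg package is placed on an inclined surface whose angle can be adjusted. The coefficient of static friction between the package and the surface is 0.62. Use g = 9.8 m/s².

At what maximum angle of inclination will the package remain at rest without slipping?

θ_max ≈ 31.8°

At the slip threshold, m g sin θ = μ_s · m g cos θ, so tan θ = μ_s.
θ_max = arctan(0.62) = 31.8°.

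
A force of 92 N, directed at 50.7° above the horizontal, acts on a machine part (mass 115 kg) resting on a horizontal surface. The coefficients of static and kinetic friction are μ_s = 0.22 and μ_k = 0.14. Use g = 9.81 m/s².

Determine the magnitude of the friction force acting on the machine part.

The vertical component of P reduces the normal force: N = m g − P sin α = 1128 − 71.19 = 1057 N.
For equilibrium, f = P cos α = 92×cos 50.7° = 58.27 N.
The static-friction limit is μ_s N = 232.5 N.
Since 58.27 N does not exceed the limit, the machine part stays at rest and f = 58.3 N.

f ≈ 58.3 N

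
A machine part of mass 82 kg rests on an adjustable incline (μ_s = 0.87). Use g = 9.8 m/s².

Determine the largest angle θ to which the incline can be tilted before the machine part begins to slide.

At the slip threshold, m g sin θ = μ_s · m g cos θ, so tan θ = μ_s.
θ_max = arctan(0.87) = 41°.

θ_max ≈ 41°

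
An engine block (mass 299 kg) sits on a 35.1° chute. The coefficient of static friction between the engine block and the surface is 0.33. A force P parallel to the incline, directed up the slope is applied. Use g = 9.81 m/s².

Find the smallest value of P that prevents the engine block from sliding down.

The engine block tends to slide down (tan θ > μ_s), so at the point of impending slip friction acts up-slope at its limit: f = μ_s N.
P is parallel to the surface, so N = m g cos θ = 2400 N.
Along the incline: P + μ_s N = m g sin θ, so P = 1690 − 0.33×2400 = 895 N.

P_min ≈ 895 N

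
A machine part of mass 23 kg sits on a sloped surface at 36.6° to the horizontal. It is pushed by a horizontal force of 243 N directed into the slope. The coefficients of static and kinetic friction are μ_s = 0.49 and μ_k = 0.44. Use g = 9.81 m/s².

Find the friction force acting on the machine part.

Normal direction: N = m g cos θ + P sin θ = 326 N.
Parallel to the incline: P cos θ − m g sin θ = 195.1 − 134.5 = 60.56 N; the friction needed to balance this is 60.56 N acting down the slope.
Maximum static friction: μ_s N = 0.49 × 326 = 159.8 N.
Since 60.56 N is within the 159.8 N limit, the machine part stays put and friction is exactly 60.6 N.

f ≈ 60.6 N (down the incline)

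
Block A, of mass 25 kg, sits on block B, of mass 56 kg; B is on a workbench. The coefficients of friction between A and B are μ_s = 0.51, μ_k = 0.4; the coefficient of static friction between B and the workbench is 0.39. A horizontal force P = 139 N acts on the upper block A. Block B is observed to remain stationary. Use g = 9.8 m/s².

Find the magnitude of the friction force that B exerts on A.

Normal force at the A–B interface: N₁ = m_A g = 245 N.
Maximum static friction on A from B: μ_s N₁ = 0.51×245 = 125 N.
Since P = 139 N > 125 N, A slides on B; the A–B friction is kinetic: f₁ = μ_k N₁ = 0.4×245 = 98 N.
B experiences an equal 98 N forward from A (third law). B is in equilibrium, so the floor supplies f₂ = 98 N of static friction (limit μ_s(m_A+m_B)g = 309.6 N, not exceeded).

f ≈ 98 N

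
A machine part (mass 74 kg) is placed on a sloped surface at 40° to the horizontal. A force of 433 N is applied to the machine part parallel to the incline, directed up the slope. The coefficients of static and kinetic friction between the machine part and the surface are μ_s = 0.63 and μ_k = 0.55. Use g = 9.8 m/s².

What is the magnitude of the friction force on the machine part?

f ≈ 33.1 N (up the incline)

Normal force: N = m g cos θ = 74 × 9.8 × cos 40° = 555.5 N.
The friction needed for equilibrium is m g sin θ − P = 466.1 − 433 = 33.15 N, measured positive up-slope.
Static friction can supply at most μ_s N = 350 N.
Since |33.15| ≤ 350 N, static friction is sufficient; f equals the required value, not μ_s N.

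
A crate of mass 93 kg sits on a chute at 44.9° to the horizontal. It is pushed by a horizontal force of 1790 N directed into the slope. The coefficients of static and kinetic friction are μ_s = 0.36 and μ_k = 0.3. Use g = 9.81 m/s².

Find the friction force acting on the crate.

f ≈ 624 N (down the incline)

The horizontal push has a component P sin θ into the surface, so N = m g cos θ + P sin θ = 646.2 + 1264 = 1910 N.
Along the incline, the net driving force (taking up-slope positive) is P cos θ − m g sin θ = 1268 − 644 = 623.9 N, so equilibrium requires friction f = -623.9 N (down-slope).
Maximum static friction: μ_s N = 0.36 × 1910 = 687.5 N.
|f_req| = 623.9 ≤ 687.5 N → the crate is in equilibrium; friction equals the required value.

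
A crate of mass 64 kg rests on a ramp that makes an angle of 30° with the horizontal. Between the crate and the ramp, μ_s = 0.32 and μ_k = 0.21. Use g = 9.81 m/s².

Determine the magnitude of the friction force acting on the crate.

f ≈ 114 N (up the incline)

Normal force: N = m g cos θ = 64 × 9.81 × cos 30° = 543.7 N.
Along the slope the weight component is m g sin θ = 313.9 N; friction must supply exactly this, acting up-slope.
The static-friction ceiling is μ_s N = 0.32 × 543.7 = 174 N.
|313.9| exceeds 174 N, so the crate slips down-slope; friction is kinetic, f = μ_k N = 0.21×543.7 = 114 N.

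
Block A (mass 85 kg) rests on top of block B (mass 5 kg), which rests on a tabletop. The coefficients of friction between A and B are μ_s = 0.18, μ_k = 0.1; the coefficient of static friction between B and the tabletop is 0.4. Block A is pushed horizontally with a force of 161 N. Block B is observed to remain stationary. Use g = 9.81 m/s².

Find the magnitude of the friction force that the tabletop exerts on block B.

Normal force at the A–B interface: N₁ = m_A g = 833.9 N.
So the A–B interface can sustain at most μ_s N₁ = 150.1 N of static friction.
P = 161 N exceeds that limit, so A slips over B and the interface friction becomes kinetic: f₁ = μ_k N₁ = 0.1×833.9 = 83.4 N.
B experiences an equal 83.4 N forward from A (third law). B is in equilibrium, so the floor supplies f₂ = 83.4 N of static friction (limit μ_s(m_A+m_B)g = 353.2 N, not exceeded).

f ≈ 83.4 N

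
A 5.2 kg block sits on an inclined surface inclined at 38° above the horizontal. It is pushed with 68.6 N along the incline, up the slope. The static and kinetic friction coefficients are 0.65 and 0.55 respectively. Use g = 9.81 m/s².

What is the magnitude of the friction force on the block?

f ≈ 22.1 N (down the incline)

Normal force: N = m g cos θ = 5.2 × 9.81 × cos 38° = 40.2 N.
Parallel to the incline, ΣF = 0 gives f = m g sin θ − P = 31.41 − 68.6 = -37.19 N (up-slope positive).
Maximum static friction available: μ_s N = 0.65 × 40.2 = 26.13 N.
Since |-37.19| > 26.13 N, static friction cannot hold it; the block slides up the incline and kinetic friction applies: f = μ_k N = 0.55 × 40.2 = 22.1 N.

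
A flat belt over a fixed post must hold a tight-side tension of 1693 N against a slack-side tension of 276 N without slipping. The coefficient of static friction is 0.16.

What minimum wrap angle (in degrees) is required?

T₂/T₁ = e^{μβ} → β = ln(T₂/T₁)/μ.
β = ln(1693/276)/0.16 = 1.814/0.16 = 11.34 rad.
In degrees: β = 11.34 × 180/π = 650°.

β_min ≈ 650°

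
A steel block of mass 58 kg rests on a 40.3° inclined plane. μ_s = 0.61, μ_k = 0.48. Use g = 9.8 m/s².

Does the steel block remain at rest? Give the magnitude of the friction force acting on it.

N = m g cos θ = 434 N.
Down-slope weight component: m g sin θ = 368 N.
μ_s N = 264 N.
368 > 264 N, so it slides; kinetic friction f = μ_k N = 0.48×434 = 208 N.

f ≈ 208 N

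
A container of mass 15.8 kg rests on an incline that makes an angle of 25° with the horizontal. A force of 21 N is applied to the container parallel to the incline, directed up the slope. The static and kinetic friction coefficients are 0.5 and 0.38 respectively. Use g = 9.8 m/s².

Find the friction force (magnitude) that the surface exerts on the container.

f ≈ 44.4 N (up the incline)

Normal force: N = m g cos θ = 15.8 × 9.8 × cos 25° = 140.3 N.
For equilibrium along the incline the friction force must supply f = m g sin θ − P = 65.44 − 21 = 44.44 N (positive meaning up-slope).
Maximum static friction available: μ_s N = 0.5 × 140.3 = 70.17 N.
Since |44.44| ≤ 70.17 N, no slip — friction simply equals what equilibrium demands.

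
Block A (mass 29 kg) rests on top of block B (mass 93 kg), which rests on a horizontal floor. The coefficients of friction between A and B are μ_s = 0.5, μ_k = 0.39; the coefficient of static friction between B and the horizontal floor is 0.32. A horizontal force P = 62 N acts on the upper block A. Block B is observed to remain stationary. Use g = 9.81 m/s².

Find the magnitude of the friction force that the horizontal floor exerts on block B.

f ≈ 62 N

Normal force at the A–B interface: N₁ = m_A g = 284.5 N.
Maximum static friction on A from B: μ_s N₁ = 0.5×284.5 = 142.2 N.
Since P = 62 N ≤ 142.2 N, A does not slip on B; friction on A equals P = 62 N.
By Newton's third law B feels 62 N forward from A. With B stationary, the floor's static friction on B balances it: f₂ = 62 N (well within μ_s(m_A+m_B)g = 383 N).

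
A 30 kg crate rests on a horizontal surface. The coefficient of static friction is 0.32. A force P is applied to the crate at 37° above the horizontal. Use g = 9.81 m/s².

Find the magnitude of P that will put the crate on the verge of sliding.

N = m g − P sin α (the pull lifts the crate).
At impending slip, P cos α = μ_s N = μ_s (m g − P sin α).
Solving: P (cos α + μ_s sin α) = μ_s m g → P = 0.32×294/(cos 37° + 0.32 sin 37°) = 94.2/0.9912 = 95 N.

P ≈ 95 N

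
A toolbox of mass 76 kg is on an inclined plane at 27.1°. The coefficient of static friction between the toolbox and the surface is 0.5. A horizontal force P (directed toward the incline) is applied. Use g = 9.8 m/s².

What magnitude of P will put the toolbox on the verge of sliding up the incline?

P ≈ 1010 N

At impending motion up the slope, friction acts down-slope at its limit: f = μ_s N.
Perpendicular to the incline: N = m g cos θ + P sin θ.
Along the incline: P cos θ = m g sin θ + μ_s N = m g sin θ + μ_s (m g cos θ + P sin θ).
Solving, P (cos θ − μ_s sin θ) = m g (sin θ + μ_s cos θ), so P = 76×9.8×(sin 27.1° + 0.5 cos 27.1°)/(cos 27.1° − 0.5 sin 27.1°) = 745×0.9007/0.6624 = 1010 N.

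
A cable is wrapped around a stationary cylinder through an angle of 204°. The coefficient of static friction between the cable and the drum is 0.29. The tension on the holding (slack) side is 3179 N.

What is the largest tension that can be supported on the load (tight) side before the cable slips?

At impending slip the capstan equation gives T₂/T₁ = e^{μβ} with β in radians.
β = 204° × π/180 = 3.56 rad.
e^{μβ} = e^{0.29×3.56} = 2.808.
T₂ = T₁ · e^{μβ} = 3179 × 2.808 = 8930 N.

T_max ≈ 8930 N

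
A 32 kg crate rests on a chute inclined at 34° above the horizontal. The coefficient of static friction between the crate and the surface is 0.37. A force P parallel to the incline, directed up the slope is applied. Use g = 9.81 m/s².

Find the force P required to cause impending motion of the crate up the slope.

P ≈ 272 N

At impending motion up the slope, friction acts down-slope at its limit: f = μ_s N.
P is parallel to the surface, so N = m g cos θ = 260 N.
Along the incline: P = m g sin θ + μ_s N = 176 + 0.37×260 = 272 N.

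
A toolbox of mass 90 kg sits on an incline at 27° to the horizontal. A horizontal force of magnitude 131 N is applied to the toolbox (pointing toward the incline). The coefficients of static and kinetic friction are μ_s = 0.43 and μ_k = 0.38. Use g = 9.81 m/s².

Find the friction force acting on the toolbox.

Normal direction: N = m g cos θ + P sin θ = 846.1 N.
Parallel to the incline: P cos θ − m g sin θ = 116.7 − 400.8 = -284.1 N; the friction needed to balance this is 284.1 N acting up the slope.
The limit of static friction is μ_s N = 363.8 N.
|f_req| = 284.1 ≤ 363.8 N → the toolbox is in equilibrium; friction equals the required value.

f ≈ 284 N (up the incline)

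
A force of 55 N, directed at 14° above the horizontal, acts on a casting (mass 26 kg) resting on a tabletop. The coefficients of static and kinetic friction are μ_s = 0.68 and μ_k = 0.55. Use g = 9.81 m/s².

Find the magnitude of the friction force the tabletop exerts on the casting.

The vertical component of P reduces the normal force: N = m g − P sin α = 255.1 − 13.31 = 241.8 N.
The horizontal driving force is P cos α = 53.37 N, so equilibrium needs friction f = 53.37 N.
μ_s N = 0.68 × 241.8 = 164.4 N.
Since 53.37 N does not exceed the limit, the casting stays at rest and f = 53.4 N.

f ≈ 53.4 N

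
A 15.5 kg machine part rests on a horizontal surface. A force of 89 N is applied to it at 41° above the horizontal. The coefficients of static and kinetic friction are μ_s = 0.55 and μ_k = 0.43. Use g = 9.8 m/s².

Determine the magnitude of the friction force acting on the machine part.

Vertical equilibrium gives N = m g − P sin α = 93.51 N.
For equilibrium, f = P cos α = 89×cos 41° = 67.17 N.
The static-friction limit is μ_s N = 51.43 N.
67.17 > 51.43 N → the machine part slides; f = μ_k N = 0.43×93.51 = 40.2 N.

f ≈ 40.2 N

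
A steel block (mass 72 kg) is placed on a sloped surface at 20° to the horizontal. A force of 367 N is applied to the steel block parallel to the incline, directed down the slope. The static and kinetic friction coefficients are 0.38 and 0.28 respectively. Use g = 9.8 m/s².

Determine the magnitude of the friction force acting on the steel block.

Perpendicular to the surface, N = m g cos θ = 72·9.8·cos 20° = 663 N.
The friction needed for equilibrium is m g sin θ + P = 241.3 + 367 = 608.3 N, measured positive up-slope.
The static-friction ceiling is μ_s N = 0.38 × 663 = 252 N.
Since |608.3| > 252 N, static friction cannot hold it; the steel block slides down the incline and kinetic friction applies: f = μ_k N = 0.28 × 663 = 186 N.

f ≈ 186 N (up the incline)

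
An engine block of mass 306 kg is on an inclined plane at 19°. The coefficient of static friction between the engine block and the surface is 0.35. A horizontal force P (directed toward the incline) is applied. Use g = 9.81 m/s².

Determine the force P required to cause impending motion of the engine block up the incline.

At impending motion up the slope, friction acts down-slope at its limit: f = μ_s N.
Perpendicular to the incline: N = m g cos θ + P sin θ.
Along the incline: P cos θ = m g sin θ + μ_s N = m g sin θ + μ_s (m g cos θ + P sin θ).
Solving, P (cos θ − μ_s sin θ) = m g (sin θ + μ_s cos θ), so P = 306×9.81×(sin 19° + 0.35 cos 19°)/(cos 19° − 0.35 sin 19°) = 3000×0.6565/0.8316 = 2370 N.

P ≈ 2370 N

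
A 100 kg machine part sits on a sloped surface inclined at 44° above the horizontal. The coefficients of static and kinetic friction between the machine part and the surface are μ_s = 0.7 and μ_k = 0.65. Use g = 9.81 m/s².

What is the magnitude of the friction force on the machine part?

f ≈ 459 N (up the incline)

Perpendicular to the surface, N = m g cos θ = 100·9.81·cos 44° = 705.7 N.
For equilibrium along the incline, friction must balance the weight component: f = m g sin θ = 681.5 N up the slope.
Maximum static friction available: μ_s N = 0.7 × 705.7 = 494 N.
Since |681.5| > 494 N, static friction cannot hold it; the machine part slides down the incline and kinetic friction applies: f = μ_k N = 0.65 × 705.7 = 459 N.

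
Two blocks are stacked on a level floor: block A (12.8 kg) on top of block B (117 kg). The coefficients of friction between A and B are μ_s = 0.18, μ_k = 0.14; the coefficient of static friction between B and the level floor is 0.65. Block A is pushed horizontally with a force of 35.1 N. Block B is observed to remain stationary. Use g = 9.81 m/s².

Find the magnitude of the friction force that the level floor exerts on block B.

Between the blocks, N₁ = m_A g = 125.6 N.
So the A–B interface can sustain at most μ_s N₁ = 22.6 N of static friction.
P = 35.1 N exceeds that limit, so A slips over B and the interface friction becomes kinetic: f₁ = μ_k N₁ = 0.14×125.6 = 17.6 N.
B experiences an equal 17.6 N forward from A (third law). B is in equilibrium, so the floor supplies f₂ = 17.6 N of static friction (limit μ_s(m_A+m_B)g = 827.7 N, not exceeded).

f ≈ 17.6 N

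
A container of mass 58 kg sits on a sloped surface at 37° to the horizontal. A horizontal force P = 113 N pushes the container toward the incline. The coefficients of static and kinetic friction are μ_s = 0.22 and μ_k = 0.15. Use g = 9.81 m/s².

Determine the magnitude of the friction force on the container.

Resolve perpendicular to the incline: N = m g cos θ + P sin θ = 58×9.81×cos 37° + 113×sin 37° = 522.4 N.
Parallel to the incline: P cos θ − m g sin θ = 90.25 − 342.4 = -252.2 N; the friction needed to balance this is 252.2 N acting up the slope.
Maximum static friction: μ_s N = 0.22 × 522.4 = 114.9 N.
|f_req| = 252.2 > 114.9 N → the container slides down the incline; f = μ_k N = 0.15 × 522.4 = 78.4 N.

f ≈ 78.4 N (up the incline)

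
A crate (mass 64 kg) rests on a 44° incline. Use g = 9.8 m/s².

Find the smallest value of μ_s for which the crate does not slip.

At the slip threshold m g sin θ = μ_s m g cos θ, so μ_s,min = tan θ.
μ_s,min = tan 44° = 0.966.

μ_s,min ≈ 0.966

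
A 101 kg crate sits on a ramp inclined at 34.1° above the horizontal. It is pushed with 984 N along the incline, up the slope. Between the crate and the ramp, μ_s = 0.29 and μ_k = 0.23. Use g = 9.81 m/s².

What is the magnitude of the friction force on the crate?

The normal reaction is N = m g cos θ = 820.5 N.
The friction needed for equilibrium is m g sin θ − P = 555.5 − 984 = -428.5 N, measured positive up-slope.
Maximum static friction available: μ_s N = 0.29 × 820.5 = 237.9 N.
|-428.5| exceeds 237.9 N, so the crate slips up-slope; friction is kinetic, f = μ_k N = 0.23×820.5 = 189 N.

f ≈ 189 N (down the incline)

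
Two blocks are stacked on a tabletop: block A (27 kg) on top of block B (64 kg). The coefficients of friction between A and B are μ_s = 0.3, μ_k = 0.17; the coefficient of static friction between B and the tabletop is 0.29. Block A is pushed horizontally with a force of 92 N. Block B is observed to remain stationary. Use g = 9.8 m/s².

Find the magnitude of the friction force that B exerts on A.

Normal force at the A–B interface: N₁ = m_A g = 264.6 N.
Maximum static friction on A from B: μ_s N₁ = 0.3×264.6 = 79.38 N.
Since P = 92 N > 79.38 N, A slides on B; the A–B friction is kinetic: f₁ = μ_k N₁ = 0.17×264.6 = 45 N.
B experiences an equal 45 N forward from A (third law). B is in equilibrium, so the floor supplies f₂ = 45 N of static friction (limit μ_s(m_A+m_B)g = 258.6 N, not exceeded).

f ≈ 45 N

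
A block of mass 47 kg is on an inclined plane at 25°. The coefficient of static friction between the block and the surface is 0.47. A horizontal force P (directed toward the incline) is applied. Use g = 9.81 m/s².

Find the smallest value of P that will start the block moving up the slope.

P ≈ 553 N

At impending motion up the slope, friction acts down-slope at its limit: f = μ_s N.
Perpendicular to the incline: N = m g cos θ + P sin θ.
Along the incline: P cos θ = m g sin θ + μ_s N = m g sin θ + μ_s (m g cos θ + P sin θ).
Solving, P (cos θ − μ_s sin θ) = m g (sin θ + μ_s cos θ), so P = 47×9.81×(sin 25° + 0.47 cos 25°)/(cos 25° − 0.47 sin 25°) = 461×0.8486/0.7077 = 553 N.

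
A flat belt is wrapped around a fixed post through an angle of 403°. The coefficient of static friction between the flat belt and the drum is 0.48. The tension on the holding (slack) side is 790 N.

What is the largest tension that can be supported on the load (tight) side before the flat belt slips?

At impending slip the capstan equation gives T₂/T₁ = e^{μβ} with β in radians.
β = 403° × π/180 = 7.034 rad.
e^{μβ} = e^{0.48×7.034} = 29.26.
T₂ = T₁ · e^{μβ} = 790 × 29.26 = 23100 N.

T_max ≈ 23100 N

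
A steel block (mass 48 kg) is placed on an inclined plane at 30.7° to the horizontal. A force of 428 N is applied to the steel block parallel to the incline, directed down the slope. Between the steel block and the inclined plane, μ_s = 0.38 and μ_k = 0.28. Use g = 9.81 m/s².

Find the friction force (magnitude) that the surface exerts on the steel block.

f ≈ 113 N (up the incline)

Perpendicular to the surface, N = m g cos θ = 48·9.81·cos 30.7° = 404.9 N.
For equilibrium along the incline the friction force must supply f = m g sin θ + P = 240.4 + 428 = 668.4 N (positive meaning up-slope).
Maximum static friction available: μ_s N = 0.38 × 404.9 = 153.9 N.
Since |668.4| > 153.9 N, static friction cannot hold it; the steel block slides down the incline and kinetic friction applies: f = μ_k N = 0.28 × 404.9 = 113 N.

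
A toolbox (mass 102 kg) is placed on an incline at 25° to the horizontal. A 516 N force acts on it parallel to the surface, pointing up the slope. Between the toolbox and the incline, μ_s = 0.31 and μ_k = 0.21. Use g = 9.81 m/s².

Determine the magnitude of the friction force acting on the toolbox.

f ≈ 93.1 N (down the incline)

Perpendicular to the surface, N = m g cos θ = 102·9.81·cos 25° = 906.9 N.
Parallel to the incline, ΣF = 0 gives f = m g sin θ − P = 422.9 − 516 = -93.12 N (up-slope positive).
Maximum static friction available: μ_s N = 0.31 × 906.9 = 281.1 N.
Since |-93.12| ≤ 281.1 N, static friction is sufficient; f equals the required value, not μ_s N.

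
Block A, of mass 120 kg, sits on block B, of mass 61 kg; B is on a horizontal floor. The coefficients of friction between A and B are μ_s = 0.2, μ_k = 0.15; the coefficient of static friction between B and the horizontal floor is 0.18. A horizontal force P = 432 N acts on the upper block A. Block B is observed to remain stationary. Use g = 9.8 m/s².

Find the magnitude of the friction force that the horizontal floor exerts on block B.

f ≈ 176 N

Between the blocks, N₁ = m_A g = 1176 N.
So the A–B interface can sustain at most μ_s N₁ = 235.2 N of static friction.
P = 432 N exceeds that limit, so A slips over B and the interface friction becomes kinetic: f₁ = μ_k N₁ = 0.15×1176 = 176 N.
By Newton's third law B feels 176 N forward from A. With B stationary, the floor's static friction on B balances it: f₂ = 176 N (well within μ_s(m_A+m_B)g = 319.3 N).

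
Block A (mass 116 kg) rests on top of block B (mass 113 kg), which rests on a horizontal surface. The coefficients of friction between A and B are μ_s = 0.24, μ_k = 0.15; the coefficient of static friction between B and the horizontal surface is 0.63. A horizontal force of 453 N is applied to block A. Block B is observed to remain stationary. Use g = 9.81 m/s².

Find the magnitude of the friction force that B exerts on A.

The normal force B exerts on A is simply A's weight, N₁ = 1138 N.
Maximum static friction on A from B: μ_s N₁ = 0.24×1138 = 273.1 N.
P = 453 N exceeds that limit, so A slips over B and the interface friction becomes kinetic: f₁ = μ_k N₁ = 0.15×1138 = 171 N.
B experiences an equal 171 N forward from A (third law). B is in equilibrium, so the floor supplies f₂ = 171 N of static friction (limit μ_s(m_A+m_B)g = 1415 N, not exceeded).

f ≈ 171 N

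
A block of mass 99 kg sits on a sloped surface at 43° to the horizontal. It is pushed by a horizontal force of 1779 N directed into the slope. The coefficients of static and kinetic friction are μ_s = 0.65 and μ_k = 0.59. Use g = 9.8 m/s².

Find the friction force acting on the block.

The horizontal push has a component P sin θ into the surface, so N = m g cos θ + P sin θ = 709.6 + 1213 = 1923 N.
Parallel to the incline: P cos θ − m g sin θ = 1301 − 661.7 = 639.4 N; the friction needed to balance this is 639.4 N acting down the slope.
Maximum static friction: μ_s N = 0.65 × 1923 = 1250 N.
Since 639.4 N is within the 1250 N limit, the block stays put and friction is exactly 639 N.

f ≈ 639 N (down the incline)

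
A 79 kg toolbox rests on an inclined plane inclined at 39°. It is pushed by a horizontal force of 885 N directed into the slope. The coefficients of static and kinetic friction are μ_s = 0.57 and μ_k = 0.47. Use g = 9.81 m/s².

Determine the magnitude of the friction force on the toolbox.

f ≈ 200 N (down the incline)

Resolve perpendicular to the incline: N = m g cos θ + P sin θ = 79×9.81×cos 39° + 885×sin 39° = 1159 N.
Along the incline, the net driving force (taking up-slope positive) is P cos θ − m g sin θ = 687.8 − 487.7 = 200.1 N, so equilibrium requires friction f = -200.1 N (down-slope).
Maximum static friction: μ_s N = 0.57 × 1159 = 660.8 N.
Since 200.1 N is within the 660.8 N limit, the toolbox stays put and friction is exactly 200 N.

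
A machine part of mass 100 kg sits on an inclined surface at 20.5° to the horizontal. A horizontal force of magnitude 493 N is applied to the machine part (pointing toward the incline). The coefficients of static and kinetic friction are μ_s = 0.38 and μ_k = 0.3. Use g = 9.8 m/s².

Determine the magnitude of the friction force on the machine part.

f ≈ 119 N (down the incline)

Resolve perpendicular to the incline: N = m g cos θ + P sin θ = 100×9.8×cos 20.5° + 493×sin 20.5° = 1091 N.
Along the incline, the net driving force (taking up-slope positive) is P cos θ − m g sin θ = 461.8 − 343.2 = 118.6 N, so equilibrium requires friction f = -118.6 N (down-slope).
The limit of static friction is μ_s N = 414.4 N.
Since 118.6 N is within the 414.4 N limit, the machine part stays put and friction is exactly 119 N.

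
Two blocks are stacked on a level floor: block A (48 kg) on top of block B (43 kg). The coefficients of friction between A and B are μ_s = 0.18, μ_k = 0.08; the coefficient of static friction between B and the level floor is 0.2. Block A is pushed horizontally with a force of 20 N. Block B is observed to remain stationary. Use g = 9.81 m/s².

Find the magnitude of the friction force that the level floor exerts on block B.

f ≈ 20 N

The normal force B exerts on A is simply A's weight, N₁ = 470.9 N.
Maximum static friction on A from B: μ_s N₁ = 0.18×470.9 = 84.76 N.
Since P = 20 N ≤ 84.76 N, A does not slip on B; friction on A equals P = 20 N.
B experiences an equal 20 N forward from A (third law). B is in equilibrium, so the floor supplies f₂ = 20 N of static friction (limit μ_s(m_A+m_B)g = 178.5 N, not exceeded).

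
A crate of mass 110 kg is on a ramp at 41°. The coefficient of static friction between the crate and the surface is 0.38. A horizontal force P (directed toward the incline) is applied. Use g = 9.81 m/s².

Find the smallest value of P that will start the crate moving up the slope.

P ≈ 2010 N

At impending motion up the slope, friction acts down-slope at its limit: f = μ_s N.
Perpendicular to the incline: N = m g cos θ + P sin θ.
Along the incline: P cos θ = m g sin θ + μ_s N = m g sin θ + μ_s (m g cos θ + P sin θ).
Solving, P (cos θ − μ_s sin θ) = m g (sin θ + μ_s cos θ), so P = 110×9.81×(sin 41° + 0.38 cos 41°)/(cos 41° − 0.38 sin 41°) = 1080×0.9428/0.5054 = 2010 N.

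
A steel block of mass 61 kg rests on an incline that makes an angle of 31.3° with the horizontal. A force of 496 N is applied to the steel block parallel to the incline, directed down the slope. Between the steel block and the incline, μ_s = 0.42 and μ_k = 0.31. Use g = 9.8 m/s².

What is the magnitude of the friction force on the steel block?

f ≈ 158 N (up the incline)

The normal reaction is N = m g cos θ = 510.8 N.
Parallel to the incline, ΣF = 0 gives f = m g sin θ + P = 310.6 + 496 = 806.6 N (up-slope positive).
The static-friction ceiling is μ_s N = 0.42 × 510.8 = 214.5 N.
|806.6| exceeds 214.5 N, so the steel block slips down-slope; friction is kinetic, f = μ_k N = 0.31×510.8 = 158 N.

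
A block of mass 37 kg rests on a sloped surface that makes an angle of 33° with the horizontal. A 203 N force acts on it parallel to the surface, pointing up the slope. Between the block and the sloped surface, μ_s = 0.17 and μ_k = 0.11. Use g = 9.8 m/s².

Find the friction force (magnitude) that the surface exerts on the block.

f ≈ 5.51 N (down the incline)

Perpendicular to the surface, N = m g cos θ = 37·9.8·cos 33° = 304.1 N.
Parallel to the incline, ΣF = 0 gives f = m g sin θ − P = 197.5 − 203 = -5.514 N (up-slope positive).
The static-friction ceiling is μ_s N = 0.17 × 304.1 = 51.7 N.
Since |-5.514| ≤ 51.7 N, the block remains in static equilibrium and friction takes exactly the required value.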